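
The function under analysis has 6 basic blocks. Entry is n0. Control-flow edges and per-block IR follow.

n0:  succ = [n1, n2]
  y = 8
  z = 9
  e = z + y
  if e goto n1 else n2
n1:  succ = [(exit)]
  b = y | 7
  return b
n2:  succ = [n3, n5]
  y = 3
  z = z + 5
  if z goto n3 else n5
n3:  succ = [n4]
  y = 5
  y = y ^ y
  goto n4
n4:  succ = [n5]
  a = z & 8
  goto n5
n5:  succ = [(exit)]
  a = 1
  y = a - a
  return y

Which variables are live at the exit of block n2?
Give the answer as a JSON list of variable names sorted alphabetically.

Per-block:
  n0 def {e,y,z} use ∅
  n1 def {b} use {y}
  n2 def {y,z} use {z}
  n3 def {y} use ∅
  n4 def {a} use {z}
  n5 def {a,y} use ∅

Live sets:
  n0: in=∅ out={y,z}
  n1: in={y} out=∅
  n2: in={z} out={z}
  n3: in={z} out={z}
  n4: in={z} out=∅
  n5: in=∅ out=∅

live-out(n2) = ["z"]

Answer: ["z"]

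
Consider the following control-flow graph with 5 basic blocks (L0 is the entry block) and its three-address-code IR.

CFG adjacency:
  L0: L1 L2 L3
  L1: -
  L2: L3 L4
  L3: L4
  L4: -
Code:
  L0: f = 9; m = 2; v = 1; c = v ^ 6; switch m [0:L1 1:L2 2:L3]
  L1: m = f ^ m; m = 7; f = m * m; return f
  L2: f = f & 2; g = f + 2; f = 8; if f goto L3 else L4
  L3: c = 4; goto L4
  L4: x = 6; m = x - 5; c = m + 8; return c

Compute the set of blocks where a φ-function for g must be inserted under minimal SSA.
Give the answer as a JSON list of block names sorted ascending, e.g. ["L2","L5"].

Answer: ["L3", "L4"]

Analysis:
idom tree: L1←L0 L2←L0 L3←L0 L4←L0
Dom at joins:
  L3: preds {L0,L2}: {L0} ∩ {L0,L2} = {L0}; idom=L0
  L4: preds {L2,L3}: {L0,L2} ∩ {L0,L3} = {L0}; idom=L0

Frontier:
  join L3 pred L0: · stop@L0
  join L3 pred L2: L2 stop@L0
  join L4 pred L2: L2 stop@L0
  join L4 pred L3: L3 stop@L0
  DF(L0)=∅
  DF(L1)=∅
  DF(L2)={L3,L4}
  DF(L3)={L4}
  DF(L4)=∅

φ for g: defs {L2}
  DF⁺ = {L3,L4}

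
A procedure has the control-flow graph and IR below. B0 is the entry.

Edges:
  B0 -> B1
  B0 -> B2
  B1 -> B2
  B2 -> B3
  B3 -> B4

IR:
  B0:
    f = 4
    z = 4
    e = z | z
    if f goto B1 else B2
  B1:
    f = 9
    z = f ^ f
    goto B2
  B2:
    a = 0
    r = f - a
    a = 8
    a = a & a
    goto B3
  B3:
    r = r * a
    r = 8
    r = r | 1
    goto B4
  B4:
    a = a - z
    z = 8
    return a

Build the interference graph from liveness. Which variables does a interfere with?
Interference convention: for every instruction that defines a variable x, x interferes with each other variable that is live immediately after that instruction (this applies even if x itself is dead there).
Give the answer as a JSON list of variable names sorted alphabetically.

Answer: ["f", "r", "z"]

Working:
Per-block:
  B0: def={e,f,z} ue=∅
  B1: def={f,z} ue=∅
  B2: def={a,r} ue={f}
  B3: def={r} ue={a,r}
  B4: def={a,z} ue={a,z}

Backward fixpoint:
  live B0: ∅→{f,z}
  live B1: ∅→{f,z}
  live B2: {f,z}→{a,r,z}
  live B3: {a,r,z}→{a,z}
  live B4: {a,z}→∅

Interference:
  a — {f,r,z}
  e — {f,z}
  f — {a,e,z}
  r — {a,z}
  z — {a,e,f,r}

N(a) = ["f", "r", "z"]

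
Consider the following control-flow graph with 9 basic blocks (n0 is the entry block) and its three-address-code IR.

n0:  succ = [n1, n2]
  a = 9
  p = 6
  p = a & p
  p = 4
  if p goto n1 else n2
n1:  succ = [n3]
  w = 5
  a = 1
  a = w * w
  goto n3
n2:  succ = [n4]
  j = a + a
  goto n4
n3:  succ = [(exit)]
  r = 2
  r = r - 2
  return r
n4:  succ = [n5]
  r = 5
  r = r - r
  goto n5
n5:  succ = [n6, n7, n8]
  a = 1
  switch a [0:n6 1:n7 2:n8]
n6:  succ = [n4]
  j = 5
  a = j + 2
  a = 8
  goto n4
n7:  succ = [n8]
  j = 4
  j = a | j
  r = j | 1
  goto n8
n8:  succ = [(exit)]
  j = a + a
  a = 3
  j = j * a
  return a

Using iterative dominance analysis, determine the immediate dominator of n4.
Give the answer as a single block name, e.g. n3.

Answer: n2

Working:
idom tree: n1←n0 n2←n0 n3←n1 n4←n2 n5←n4 n6←n5 n7←n5 n8←n5
Dom∩ at merges:
  n4: preds {n2,n6}: {n0,n2} ∩ {n0,n2,n4,n5,n6} = {n0,n2}; idom=n2
  n8: preds {n5,n7}: {n0,n2,n4,n5} ∩ {n0,n2,n4,n5,n7} = {n0,n2,n4,n5}; idom=n5

idom(n4) = n2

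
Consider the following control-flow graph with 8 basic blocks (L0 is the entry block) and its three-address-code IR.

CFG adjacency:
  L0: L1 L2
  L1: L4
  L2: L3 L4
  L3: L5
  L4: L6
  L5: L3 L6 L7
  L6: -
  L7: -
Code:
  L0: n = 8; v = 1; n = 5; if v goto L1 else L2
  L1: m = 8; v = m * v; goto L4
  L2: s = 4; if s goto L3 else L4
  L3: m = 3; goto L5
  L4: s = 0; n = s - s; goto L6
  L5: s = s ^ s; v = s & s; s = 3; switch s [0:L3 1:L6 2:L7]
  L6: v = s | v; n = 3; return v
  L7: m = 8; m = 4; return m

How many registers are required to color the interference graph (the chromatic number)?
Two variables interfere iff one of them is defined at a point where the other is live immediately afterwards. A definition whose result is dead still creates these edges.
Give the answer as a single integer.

def/use:
  L0: def={n,v} ue=∅
  L1: def={m,v} ue={v}
  L2: def={s} ue=∅
  L3: def={m} ue=∅
  L4: def={n,s} ue=∅
  L5: def={s,v} ue={s}
  L6: def={n,v} ue={s,v}
  L7: def={m} ue=∅

Live sets:
  L0: in=∅ out={v}
  L1: in={v} out={v}
  L2: in={v} out={s,v}
  L3: in={s} out={s}
  L4: in={v} out={s,v}
  L5: in={s} out={s,v}
  L6: in={s,v} out=∅
  L7: in=∅ out=∅

Conflict graph:
  m — {s,v}
  n — {s,v}
  s — {m,n,v}
  v — {m,n,s}

Registers:
  clique {m,s,v} ⇒ need ≥ 3
  assign m→r2 n→r2 s→r0 v→r1 — no edge inside a register ⇒ χ ≤ 3
  χ = 3

Answer: 3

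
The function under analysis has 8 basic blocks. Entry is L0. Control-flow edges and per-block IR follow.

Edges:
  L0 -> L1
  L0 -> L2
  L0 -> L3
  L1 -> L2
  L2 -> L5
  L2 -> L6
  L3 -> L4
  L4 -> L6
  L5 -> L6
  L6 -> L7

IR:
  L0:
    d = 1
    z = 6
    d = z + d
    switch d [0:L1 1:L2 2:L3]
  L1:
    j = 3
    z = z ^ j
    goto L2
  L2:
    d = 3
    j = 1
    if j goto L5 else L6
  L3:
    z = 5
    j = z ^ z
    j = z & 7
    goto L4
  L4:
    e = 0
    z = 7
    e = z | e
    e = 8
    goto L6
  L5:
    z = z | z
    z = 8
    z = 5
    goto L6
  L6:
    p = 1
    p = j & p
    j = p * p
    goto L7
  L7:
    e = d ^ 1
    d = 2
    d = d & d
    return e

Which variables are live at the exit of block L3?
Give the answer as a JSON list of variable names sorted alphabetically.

Answer: ["d", "j"]

Working:
def/use:
  L0: {d,z} / ∅
  L1: {j,z} / {z}
  L2: {d,j} / ∅
  L3: {j,z} / ∅
  L4: {e,z} / ∅
  L5: {z} / {z}
  L6: {j,p} / {j}
  L7: {d,e} / {d}

Liveness:
  L0 li=∅ lo={d,z}
  L1 li={z} lo={z}
  L2 li={z} lo={d,j,z}
  L3 li={d} lo={d,j}
  L4 li={d,j} lo={d,j}
  L5 li={d,j,z} lo={d,j}
  L6 li={d,j} lo={d}
  L7 li={d} lo=∅

live-out(L3) = ["d", "j"]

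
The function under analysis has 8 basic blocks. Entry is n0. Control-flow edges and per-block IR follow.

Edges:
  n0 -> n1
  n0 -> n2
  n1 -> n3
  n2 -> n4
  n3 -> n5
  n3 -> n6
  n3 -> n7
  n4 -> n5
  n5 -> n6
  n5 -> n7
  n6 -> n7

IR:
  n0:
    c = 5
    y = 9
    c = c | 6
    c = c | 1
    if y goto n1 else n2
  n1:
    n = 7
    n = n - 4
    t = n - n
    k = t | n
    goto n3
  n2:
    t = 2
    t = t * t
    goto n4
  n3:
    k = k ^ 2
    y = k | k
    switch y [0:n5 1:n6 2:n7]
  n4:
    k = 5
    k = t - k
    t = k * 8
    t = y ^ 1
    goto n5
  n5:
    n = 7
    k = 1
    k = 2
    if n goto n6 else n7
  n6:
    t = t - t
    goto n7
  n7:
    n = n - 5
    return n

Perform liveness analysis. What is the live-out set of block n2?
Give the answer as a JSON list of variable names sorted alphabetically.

Answer: ["t", "y"]

Working:
Per-block:
  n0: def={c,y} ue=∅
  n1: def={k,n,t} ue=∅
  n2: def={t} ue=∅
  n3: def={k,y} ue={k}
  n4: def={k,t} ue={t,y}
  n5: def={k,n} ue=∅
  n6: def={t} ue={t}
  n7: def={n} ue={n}

Backward fixpoint:
  n0 li=∅ lo={y}
  n1 li=∅ lo={k,n,t}
  n2 li={y} lo={t,y}
  n3 li={k,n,t} lo={n,t}
  n4 li={t,y} lo={t}
  n5 li={t} lo={n,t}
  n6 li={n,t} lo={n}
  n7 li={n} lo=∅

live-out(n2) = ["t", "y"]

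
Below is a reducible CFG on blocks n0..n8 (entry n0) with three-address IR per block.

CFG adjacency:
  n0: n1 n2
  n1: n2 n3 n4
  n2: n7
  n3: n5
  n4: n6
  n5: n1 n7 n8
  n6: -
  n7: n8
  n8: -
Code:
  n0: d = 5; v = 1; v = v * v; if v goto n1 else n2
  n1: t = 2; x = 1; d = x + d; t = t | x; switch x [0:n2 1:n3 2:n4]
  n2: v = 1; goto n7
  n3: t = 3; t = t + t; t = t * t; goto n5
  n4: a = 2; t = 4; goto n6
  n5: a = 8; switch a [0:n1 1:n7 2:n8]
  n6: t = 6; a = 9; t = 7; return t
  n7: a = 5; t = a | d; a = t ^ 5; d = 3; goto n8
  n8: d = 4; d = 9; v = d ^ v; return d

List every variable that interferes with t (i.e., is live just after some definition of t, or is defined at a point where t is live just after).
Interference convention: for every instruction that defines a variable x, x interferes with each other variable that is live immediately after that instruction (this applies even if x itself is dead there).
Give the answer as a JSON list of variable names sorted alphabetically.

Answer: ["d", "v", "x"]

Derivation:
def/use:
  n0: def={d,v} ue=∅
  n1: def={d,t,x} ue={d}
  n2: def={v} ue=∅
  n3: def={t} ue=∅
  n4: def={a,t} ue=∅
  n5: def={a} ue=∅
  n6: def={a,t} ue=∅
  n7: def={a,d,t} ue={d}
  n8: def={d,v} ue={v}

Backward fixpoint:
  n0 li=∅ lo={d,v}
  n1 li={d,v} lo={d,v}
  n2 li={d} lo={d,v}
  n3 li={d,v} lo={d,v}
  n4 li=∅ lo=∅
  n5 li={d,v} lo={d,v}
  n6 li=∅ lo=∅
  n7 li={d,v} lo={v}
  n8 li={v} lo=∅

Interfere edges:
  a — {d,v}
  d — {a,t,v,x}
  t — {d,v,x}
  v — {a,d,t,x}
  x — {d,t,v}

N(t) = ["d", "v", "x"]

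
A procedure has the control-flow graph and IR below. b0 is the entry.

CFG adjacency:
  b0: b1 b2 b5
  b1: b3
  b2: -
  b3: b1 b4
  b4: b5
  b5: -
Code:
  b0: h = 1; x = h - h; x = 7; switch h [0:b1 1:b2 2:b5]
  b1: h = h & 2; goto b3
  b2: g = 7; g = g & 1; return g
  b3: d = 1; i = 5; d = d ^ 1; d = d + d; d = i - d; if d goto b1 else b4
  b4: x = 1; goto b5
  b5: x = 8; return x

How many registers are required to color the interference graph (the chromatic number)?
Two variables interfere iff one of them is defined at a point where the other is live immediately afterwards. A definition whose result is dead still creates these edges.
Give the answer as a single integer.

Block summaries:
  b0: def={h,x} ue=∅
  b1: def={h} ue={h}
  b2: def={g} ue=∅
  b3: def={d,i} ue=∅
  b4: def={x} ue=∅
  b5: def={x} ue=∅

Liveness:
  live b0: ∅→{h}
  live b1: {h}→{h}
  live b2: ∅→∅
  live b3: {h}→{h}
  live b4: ∅→∅
  live b5: ∅→∅

Interfere edges:
  d — {h,i}
  g — ∅
  h — {d,i,x}
  i — {d,h}
  x — {h}

Registers:
  {d,h,i} pairwise interfere (3-clique) ⇒ χ ≥ 3
  3-colouring: R0={g,h}  R1={d,x}  R2={i}
  χ = 3

Answer: 3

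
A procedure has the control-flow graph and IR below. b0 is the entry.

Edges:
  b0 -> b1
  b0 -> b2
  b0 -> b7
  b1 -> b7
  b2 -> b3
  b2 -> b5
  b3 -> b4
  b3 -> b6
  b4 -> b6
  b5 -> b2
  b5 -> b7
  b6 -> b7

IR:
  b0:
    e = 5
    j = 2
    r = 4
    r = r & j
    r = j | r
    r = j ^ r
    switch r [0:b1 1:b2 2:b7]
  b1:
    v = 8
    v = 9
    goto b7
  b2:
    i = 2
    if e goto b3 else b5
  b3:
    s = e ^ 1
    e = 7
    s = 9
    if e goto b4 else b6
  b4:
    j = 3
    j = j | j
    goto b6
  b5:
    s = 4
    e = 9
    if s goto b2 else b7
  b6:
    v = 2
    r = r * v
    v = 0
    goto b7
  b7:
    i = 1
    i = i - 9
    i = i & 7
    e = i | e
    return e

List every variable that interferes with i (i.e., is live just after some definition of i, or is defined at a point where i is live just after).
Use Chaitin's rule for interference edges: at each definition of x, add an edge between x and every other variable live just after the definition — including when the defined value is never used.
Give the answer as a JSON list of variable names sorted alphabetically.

Answer: ["e", "r"]

Analysis:
def/use:
  b0: def={e,j,r} ue=∅
  b1: def={v} ue=∅
  b2: def={i} ue={e}
  b3: def={e,s} ue={e}
  b4: def={j} ue=∅
  b5: def={e,s} ue=∅
  b6: def={r,v} ue={r}
  b7: def={e,i} ue={e}

Liveness:
  b0: in=∅ out={e,r}
  b1: in={e} out={e}
  b2: in={e,r} out={e,r}
  b3: in={e,r} out={e,r}
  b4: in={e,r} out={e,r}
  b5: in={r} out={e,r}
  b6: in={e,r} out={e}
  b7: in={e} out=∅

Conflict graph:
  e↔{i,j,r,s,v}
  i↔{e,r}
  j↔{e,r}
  r↔{e,i,j,s,v}
  s↔{e,r}
  v↔{e,r}

N(i) = ["e", "r"]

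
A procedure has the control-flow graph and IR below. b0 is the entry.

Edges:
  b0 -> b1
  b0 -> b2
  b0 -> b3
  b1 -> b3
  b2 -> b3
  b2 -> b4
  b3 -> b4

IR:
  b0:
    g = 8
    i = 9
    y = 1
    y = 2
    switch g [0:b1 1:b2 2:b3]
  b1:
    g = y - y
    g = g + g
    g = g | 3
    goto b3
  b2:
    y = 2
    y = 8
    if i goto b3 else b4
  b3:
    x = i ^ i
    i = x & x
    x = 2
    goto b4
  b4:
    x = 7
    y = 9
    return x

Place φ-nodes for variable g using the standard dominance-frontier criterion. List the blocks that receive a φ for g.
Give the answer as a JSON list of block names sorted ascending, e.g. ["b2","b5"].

Answer: ["b3", "b4"]

Working:
idom tree: b1←b0 b2←b0 b3←b0 b4←b0
Join-block Dom:
  b3: preds {b0,b1,b2}: {b0} ∩ {b0,b1} ∩ {b0,b2} = {b0}; idom=b0
  b4: preds {b2,b3}: {b0,b2} ∩ {b0,b3} = {b0}; idom=b0

DF derivation:
  join b3 pred b0: · stop@b0
  join b3 pred b1: b1 stop@b0
  join b3 pred b2: b2 stop@b0
  join b4 pred b2: b2 stop@b0
  join b4 pred b3: b3 stop@b0
  b0 → ∅
  b1 → {b3}
  b2 → {b3,b4}
  b3 → {b4}
  b4 → ∅

φ for g: defs {b0,b1}
  DF⁺ = {b3,b4}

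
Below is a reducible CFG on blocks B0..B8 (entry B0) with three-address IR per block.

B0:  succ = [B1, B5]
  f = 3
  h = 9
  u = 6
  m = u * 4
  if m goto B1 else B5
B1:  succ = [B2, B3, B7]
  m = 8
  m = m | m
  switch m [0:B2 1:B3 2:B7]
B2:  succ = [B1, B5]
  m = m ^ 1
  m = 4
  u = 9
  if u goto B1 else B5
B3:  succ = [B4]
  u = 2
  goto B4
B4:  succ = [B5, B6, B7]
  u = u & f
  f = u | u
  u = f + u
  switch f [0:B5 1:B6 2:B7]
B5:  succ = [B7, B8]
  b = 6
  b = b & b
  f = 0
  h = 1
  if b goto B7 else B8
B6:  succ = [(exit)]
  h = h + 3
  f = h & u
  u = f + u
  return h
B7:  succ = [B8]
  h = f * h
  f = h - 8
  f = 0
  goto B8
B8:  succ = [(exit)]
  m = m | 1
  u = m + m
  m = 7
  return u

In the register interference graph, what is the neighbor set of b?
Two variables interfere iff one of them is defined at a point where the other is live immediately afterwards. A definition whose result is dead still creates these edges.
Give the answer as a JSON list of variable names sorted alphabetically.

def/use:
  B0: def={f,h,m,u} ue=∅
  B1: def={m} ue=∅
  B2: def={m,u} ue={m}
  B3: def={u} ue=∅
  B4: def={f,u} ue={f,u}
  B5: def={b,f,h} ue=∅
  B6: def={f,h,u} ue={h,u}
  B7: def={f,h} ue={f,h}
  B8: def={m,u} ue={m}

Live sets:
  B0: in=∅ out={f,h,m}
  B1: in={f,h} out={f,h,m}
  B2: in={f,h,m} out={f,h,m}
  B3: in={f,h,m} out={f,h,m,u}
  B4: in={f,h,m,u} out={f,h,m,u}
  B5: in={m} out={f,h,m}
  B6: in={h,u} out=∅
  B7: in={f,h,m} out={m}
  B8: in={m} out=∅

Interference:
  b: {f,h,m}
  f: {b,h,m,u}
  h: {b,f,m,u}
  m: {b,f,h,u}
  u: {f,h,m}

N(b) = ["f", "h", "m"]

Answer: ["f", "h", "m"]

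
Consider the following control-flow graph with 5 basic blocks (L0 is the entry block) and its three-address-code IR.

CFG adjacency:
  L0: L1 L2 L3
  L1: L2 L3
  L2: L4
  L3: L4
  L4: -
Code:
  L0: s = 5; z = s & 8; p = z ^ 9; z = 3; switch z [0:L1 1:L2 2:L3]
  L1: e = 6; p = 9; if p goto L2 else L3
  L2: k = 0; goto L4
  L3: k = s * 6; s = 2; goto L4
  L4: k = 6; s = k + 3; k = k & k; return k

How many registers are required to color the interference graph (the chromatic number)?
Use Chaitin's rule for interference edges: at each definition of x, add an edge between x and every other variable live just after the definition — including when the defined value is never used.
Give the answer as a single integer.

Block summaries:
  L0: {p,s,z} / ∅
  L1: {e,p} / ∅
  L2: {k} / ∅
  L3: {k,s} / {s}
  L4: {k,s} / ∅

Liveness:
  L0 li=∅ lo={s}
  L1 li={s} lo={s}
  L2 li=∅ lo=∅
  L3 li={s} lo=∅
  L4 li=∅ lo=∅

Interference:
  e — {s}
  k — {s}
  p — {s}
  s — {e,k,p,z}
  z — {s}

Registers:
  clique {e,s} ⇒ need ≥ 2
  assign e→c1 k→c1 p→c1 s→c0 z→c1 — no edge inside a register ⇒ χ ≤ 2
  χ = 2

Answer: 2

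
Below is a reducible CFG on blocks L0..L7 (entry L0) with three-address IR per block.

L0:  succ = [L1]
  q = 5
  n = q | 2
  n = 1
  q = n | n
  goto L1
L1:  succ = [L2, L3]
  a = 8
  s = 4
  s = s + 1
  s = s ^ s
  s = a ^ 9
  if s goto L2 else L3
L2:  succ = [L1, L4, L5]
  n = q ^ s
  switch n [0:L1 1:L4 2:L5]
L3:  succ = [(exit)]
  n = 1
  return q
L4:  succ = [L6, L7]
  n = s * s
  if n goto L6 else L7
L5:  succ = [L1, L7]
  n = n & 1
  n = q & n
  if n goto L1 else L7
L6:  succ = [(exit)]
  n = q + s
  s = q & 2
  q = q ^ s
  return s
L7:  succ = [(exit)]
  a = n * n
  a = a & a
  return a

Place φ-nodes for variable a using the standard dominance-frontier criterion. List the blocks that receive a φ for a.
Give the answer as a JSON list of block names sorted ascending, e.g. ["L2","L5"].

idom tree: L1←L0 L2←L1 L3←L1 L4←L2 L5←L2 L6←L4 L7←L2
Dom at joins:
  L1: preds {L0,L2,L5}: {L0} ∩ {L0,L1,L2} ∩ {L0,L1,L2,L5} = {L0}; idom=L0
  L7: preds {L4,L5}: {L0,L1,L2,L4} ∩ {L0,L1,L2,L5} = {L0,L1,L2}; idom=L2

DF derivation:
  join L1 pred L0: · stop@L0
  join L1 pred L2: L2→L1 stop@L0
  join L1 pred L5: L5→L2→L1 stop@L0
  join L7 pred L4: L4 stop@L2
  join L7 pred L5: L5 stop@L2
  L0 → ∅
  L1 → {L1}
  L2 → {L1}
  L3 → ∅
  L4 → {L7}
  L5 → {L1,L7}
  L6 → ∅
  L7 → ∅

φ for a: defs {L1,L7}
  DF⁺ = {L1}

Answer: ["L1"]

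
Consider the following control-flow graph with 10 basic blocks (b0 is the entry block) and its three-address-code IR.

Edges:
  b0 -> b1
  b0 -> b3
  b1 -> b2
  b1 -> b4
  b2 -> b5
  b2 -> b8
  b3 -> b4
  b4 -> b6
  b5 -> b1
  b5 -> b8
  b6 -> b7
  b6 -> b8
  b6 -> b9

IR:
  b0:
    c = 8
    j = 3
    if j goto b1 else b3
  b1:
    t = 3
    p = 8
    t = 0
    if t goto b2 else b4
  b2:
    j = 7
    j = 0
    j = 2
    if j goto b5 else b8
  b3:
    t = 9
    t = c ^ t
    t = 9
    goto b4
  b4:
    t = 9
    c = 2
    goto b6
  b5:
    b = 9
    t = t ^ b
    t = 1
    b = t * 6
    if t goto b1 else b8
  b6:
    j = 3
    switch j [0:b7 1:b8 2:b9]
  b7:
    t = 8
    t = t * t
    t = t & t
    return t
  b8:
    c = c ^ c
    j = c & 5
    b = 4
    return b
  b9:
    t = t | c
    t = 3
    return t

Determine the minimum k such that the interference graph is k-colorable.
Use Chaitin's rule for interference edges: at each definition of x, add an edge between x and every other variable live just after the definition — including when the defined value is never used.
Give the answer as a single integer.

Answer: 3

Working:
Block summaries:
  b0: def={c,j} ue=∅
  b1: def={p,t} ue=∅
  b2: def={j} ue=∅
  b3: def={t} ue={c}
  b4: def={c,t} ue=∅
  b5: def={b,t} ue={t}
  b6: def={j} ue=∅
  b7: def={t} ue=∅
  b8: def={b,c,j} ue={c}
  b9: def={t} ue={c,t}

Backward fixpoint:
  b0: in=∅ out={c}
  b1: in={c} out={c,t}
  b2: in={c,t} out={c,t}
  b3: in={c} out=∅
  b4: in=∅ out={c,t}
  b5: in={c,t} out={c}
  b6: in={c,t} out={c,t}
  b7: in=∅ out=∅
  b8: in={c} out=∅
  b9: in={c,t} out=∅

Interfere edges:
  b: {c,t}
  c: {b,j,p,t}
  j: {c,t}
  p: {c}
  t: {b,c,j}

Colouring:
  clique {b,c,t} ⇒ need ≥ 3
  assign b→c2 c→c0 j→c2 p→c1 t→c1 — no edge inside a register ⇒ χ ≤ 3
  χ = 3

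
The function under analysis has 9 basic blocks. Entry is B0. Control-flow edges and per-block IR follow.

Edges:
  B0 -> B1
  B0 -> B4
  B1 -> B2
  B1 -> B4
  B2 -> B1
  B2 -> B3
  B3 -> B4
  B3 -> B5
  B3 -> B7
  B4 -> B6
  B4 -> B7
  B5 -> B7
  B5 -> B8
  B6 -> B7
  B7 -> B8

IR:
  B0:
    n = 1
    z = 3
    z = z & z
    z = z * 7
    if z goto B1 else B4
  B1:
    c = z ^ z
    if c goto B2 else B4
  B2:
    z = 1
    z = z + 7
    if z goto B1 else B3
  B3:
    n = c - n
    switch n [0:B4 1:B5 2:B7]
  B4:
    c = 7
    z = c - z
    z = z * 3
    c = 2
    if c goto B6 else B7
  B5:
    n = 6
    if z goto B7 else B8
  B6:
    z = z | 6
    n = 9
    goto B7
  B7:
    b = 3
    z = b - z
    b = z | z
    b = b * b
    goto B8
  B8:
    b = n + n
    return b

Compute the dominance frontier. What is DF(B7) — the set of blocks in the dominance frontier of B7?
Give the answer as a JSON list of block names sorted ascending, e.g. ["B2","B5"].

idom tree: B1←B0 B2←B1 B3←B2 B4←B0 B5←B3 B6←B4 B7←B0 B8←B0
Dom∩ at merges:
  B1: preds {B0,B2}: {B0} ∩ {B0,B1,B2} = {B0}; idom=B0
  B4: preds {B0,B1,B3}: {B0} ∩ {B0,B1} ∩ {B0,B1,B2,B3} = {B0}; idom=B0
  B7: preds {B3,B4,B5,B6}: {B0,B1,B2,B3} ∩ {B0,B4} ∩ {B0,B1,B2,B3,B5} ∩ {B0,B4,B6} = {B0}; idom=B0
  B8: preds {B5,B7}: {B0,B1,B2,B3,B5} ∩ {B0,B7} = {B0}; idom=B0

DF derivation:
  B1←B0: walk · to B0
  B1←B2: walk B2→B1 to B0
  B4←B0: walk · to B0
  B4←B1: walk B1 to B0
  B4←B3: walk B3→B2→B1 to B0
  B7←B3: walk B3→B2→B1 to B0
  B7←B4: walk B4 to B0
  B7←B5: walk B5→B3→B2→B1 to B0
  B7←B6: walk B6→B4 to B0
  B8←B5: walk B5→B3→B2→B1 to B0
  B8←B7: walk B7 to B0
  B0: DF=∅
  B1: DF={B1,B4,B7,B8}
  B2: DF={B1,B4,B7,B8}
  B3: DF={B4,B7,B8}
  B4: DF={B7}
  B5: DF={B7,B8}
  B6: DF={B7}
  B7: DF={B8}
  B8: DF=∅

DF(B7) = ["B8"]

Answer: ["B8"]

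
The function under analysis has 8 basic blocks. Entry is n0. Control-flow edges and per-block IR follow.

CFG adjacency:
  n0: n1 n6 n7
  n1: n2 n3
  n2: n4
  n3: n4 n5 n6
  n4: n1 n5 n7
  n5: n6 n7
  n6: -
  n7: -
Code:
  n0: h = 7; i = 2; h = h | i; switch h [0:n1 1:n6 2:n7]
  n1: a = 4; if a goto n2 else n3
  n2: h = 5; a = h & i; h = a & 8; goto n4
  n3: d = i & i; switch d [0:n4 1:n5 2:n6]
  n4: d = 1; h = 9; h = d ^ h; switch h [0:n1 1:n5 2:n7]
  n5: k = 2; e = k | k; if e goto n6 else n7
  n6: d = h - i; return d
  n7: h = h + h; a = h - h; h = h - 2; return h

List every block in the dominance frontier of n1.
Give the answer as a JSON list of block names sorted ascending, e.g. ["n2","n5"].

Answer: ["n1", "n6", "n7"]

Derivation:
idom tree: n1←n0 n2←n1 n3←n1 n4←n1 n5←n1 n6←n0 n7←n0
Dom at joins:
  n1: preds {n0,n4}: {n0} ∩ {n0,n1,n4} = {n0}; idom=n0
  n4: preds {n2,n3}: {n0,n1,n2} ∩ {n0,n1,n3} = {n0,n1}; idom=n1
  n5: preds {n3,n4}: {n0,n1,n3} ∩ {n0,n1,n4} = {n0,n1}; idom=n1
  n6: preds {n0,n3,n5}: {n0} ∩ {n0,n1,n3} ∩ {n0,n1,n5} = {n0}; idom=n0
  n7: preds {n0,n4,n5}: {n0} ∩ {n0,n1,n4} ∩ {n0,n1,n5} = {n0}; idom=n0

DF walk-up:
  join n1 pred n0: · stop@n0
  join n1 pred n4: n4→n1 stop@n0
  join n4 pred n2: n2 stop@n1
  join n4 pred n3: n3 stop@n1
  join n5 pred n3: n3 stop@n1
  join n5 pred n4: n4 stop@n1
  join n6 pred n0: · stop@n0
  join n6 pred n3: n3→n1 stop@n0
  join n6 pred n5: n5→n1 stop@n0
  join n7 pred n0: · stop@n0
  join n7 pred n4: n4→n1 stop@n0
  join n7 pred n5: n5→n1 stop@n0
  n0 → ∅
  n1 → {n1,n6,n7}
  n2 → {n4}
  n3 → {n4,n5,n6}
  n4 → {n1,n5,n7}
  n5 → {n6,n7}
  n6 → ∅
  n7 → ∅

DF(n1) = ["n1", "n6", "n7"]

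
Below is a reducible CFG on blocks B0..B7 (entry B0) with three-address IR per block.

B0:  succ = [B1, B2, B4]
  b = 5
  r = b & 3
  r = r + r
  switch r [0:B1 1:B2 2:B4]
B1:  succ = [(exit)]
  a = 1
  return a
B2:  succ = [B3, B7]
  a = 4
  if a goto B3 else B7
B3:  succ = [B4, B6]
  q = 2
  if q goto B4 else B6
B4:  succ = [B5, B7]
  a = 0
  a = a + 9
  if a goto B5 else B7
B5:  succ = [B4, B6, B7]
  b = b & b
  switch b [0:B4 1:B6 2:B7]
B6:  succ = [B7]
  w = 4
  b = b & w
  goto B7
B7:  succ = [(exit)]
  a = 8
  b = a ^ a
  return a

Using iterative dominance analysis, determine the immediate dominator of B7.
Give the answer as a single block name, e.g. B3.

idom tree: B1←B0 B2←B0 B3←B2 B4←B0 B5←B4 B6←B0 B7←B0
Dom at joins:
  B4: preds {B0,B3,B5}: {B0} ∩ {B0,B2,B3} ∩ {B0,B4,B5} = {B0}; idom=B0
  B6: preds {B3,B5}: {B0,B2,B3} ∩ {B0,B4,B5} = {B0}; idom=B0
  B7: preds {B2,B4,B5,B6}: {B0,B2} ∩ {B0,B4} ∩ {B0,B4,B5} ∩ {B0,B6} = {B0}; idom=B0

idom(B7) = B0

Answer: B0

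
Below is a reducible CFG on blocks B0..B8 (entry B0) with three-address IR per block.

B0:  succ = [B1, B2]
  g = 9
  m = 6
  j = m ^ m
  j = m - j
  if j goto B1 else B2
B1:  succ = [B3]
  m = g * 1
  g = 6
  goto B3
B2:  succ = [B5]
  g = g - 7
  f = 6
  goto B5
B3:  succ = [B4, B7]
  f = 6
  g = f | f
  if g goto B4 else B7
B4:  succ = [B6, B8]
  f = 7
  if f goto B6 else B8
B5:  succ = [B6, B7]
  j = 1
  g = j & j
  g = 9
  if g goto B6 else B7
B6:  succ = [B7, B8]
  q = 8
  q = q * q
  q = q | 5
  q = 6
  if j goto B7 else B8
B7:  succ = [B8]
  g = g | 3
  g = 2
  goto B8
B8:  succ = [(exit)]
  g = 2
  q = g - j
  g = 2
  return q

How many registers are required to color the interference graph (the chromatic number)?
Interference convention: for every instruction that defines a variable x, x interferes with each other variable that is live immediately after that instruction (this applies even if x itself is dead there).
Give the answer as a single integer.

Answer: 3

Working:
def/use:
  B0: def={g,j,m} ue=∅
  B1: def={g,m} ue={g}
  B2: def={f,g} ue={g}
  B3: def={f,g} ue=∅
  B4: def={f} ue=∅
  B5: def={g,j} ue=∅
  B6: def={q} ue={j}
  B7: def={g} ue={g}
  B8: def={g,q} ue={j}

Live sets:
  live B0: ∅→{g,j}
  live B1: {g,j}→{j}
  live B2: {g}→∅
  live B3: {j}→{g,j}
  live B4: {g,j}→{g,j}
  live B5: ∅→{g,j}
  live B6: {g,j}→{g,j}
  live B7: {g,j}→{j}
  live B8: {j}→∅

Conflict graph:
  f — {g,j}
  g — {f,j,m,q}
  j — {f,g,m,q}
  m — {g,j}
  q — {g,j}

Colouring:
  lower bound: {f,g,j} mutually conflict ⇒ χ ≥ 3
  3-colouring: r0={g}  r1={j}  r2={f,m,q}
  χ = 3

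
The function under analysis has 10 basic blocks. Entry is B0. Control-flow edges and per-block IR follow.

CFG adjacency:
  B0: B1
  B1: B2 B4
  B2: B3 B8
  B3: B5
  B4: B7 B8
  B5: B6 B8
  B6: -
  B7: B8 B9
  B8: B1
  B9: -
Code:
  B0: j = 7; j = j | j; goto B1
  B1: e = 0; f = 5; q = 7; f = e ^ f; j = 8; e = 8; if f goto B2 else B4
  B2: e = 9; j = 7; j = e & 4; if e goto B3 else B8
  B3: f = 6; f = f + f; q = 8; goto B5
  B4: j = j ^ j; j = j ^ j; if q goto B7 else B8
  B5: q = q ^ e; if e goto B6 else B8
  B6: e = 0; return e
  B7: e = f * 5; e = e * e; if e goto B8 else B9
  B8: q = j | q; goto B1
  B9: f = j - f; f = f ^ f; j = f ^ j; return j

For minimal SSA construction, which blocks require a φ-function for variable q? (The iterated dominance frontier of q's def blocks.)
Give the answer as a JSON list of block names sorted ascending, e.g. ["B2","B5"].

Answer: ["B1", "B8"]

Working:
idom tree: B1←B0 B2←B1 B3←B2 B4←B1 B5←B3 B6←B5 B7←B4 B8←B1 B9←B7
Dom∩ at merges:
  B1: preds {B0,B8}: {B0} ∩ {B0,B1,B8} = {B0}; idom=B0
  B8: preds {B2,B4,B5,B7}: {B0,B1,B2} ∩ {B0,B1,B4} ∩ {B0,B1,B2,B3,B5} ∩ {B0,B1,B4,B7} = {B0,B1}; idom=B1

DF walk-up:
  join B1 pred B0: · stop@B0
  join B1 pred B8: B8→B1 stop@B0
  join B8 pred B2: B2 stop@B1
  join B8 pred B4: B4 stop@B1
  join B8 pred B5: B5→B3→B2 stop@B1
  join B8 pred B7: B7→B4 stop@B1
  B0 → ∅
  B1 → {B1}
  B2 → {B8}
  B3 → {B8}
  B4 → {B8}
  B5 → {B8}
  B6 → ∅
  B7 → {B8}
  B8 → {B1}
  B9 → ∅

φ for q: defs {B1,B3,B5,B8}
  DF⁺ = {B1,B8}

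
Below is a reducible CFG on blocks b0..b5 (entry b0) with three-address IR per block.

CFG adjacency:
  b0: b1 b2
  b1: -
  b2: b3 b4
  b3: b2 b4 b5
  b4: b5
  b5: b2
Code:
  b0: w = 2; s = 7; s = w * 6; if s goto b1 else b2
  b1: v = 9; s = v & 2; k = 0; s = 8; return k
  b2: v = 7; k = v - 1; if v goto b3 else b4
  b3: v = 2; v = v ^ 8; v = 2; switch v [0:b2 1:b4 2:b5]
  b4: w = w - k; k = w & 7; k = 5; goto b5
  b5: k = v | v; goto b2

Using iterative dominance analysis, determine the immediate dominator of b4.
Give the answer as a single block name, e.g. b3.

idom tree: b1←b0 b2←b0 b3←b2 b4←b2 b5←b2
Dom at joins:
  b2: preds {b0,b3,b5}: {b0} ∩ {b0,b2,b3} ∩ {b0,b2,b5} = {b0}; idom=b0
  b4: preds {b2,b3}: {b0,b2} ∩ {b0,b2,b3} = {b0,b2}; idom=b2
  b5: preds {b3,b4}: {b0,b2,b3} ∩ {b0,b2,b4} = {b0,b2}; idom=b2

idom(b4) = b2

Answer: b2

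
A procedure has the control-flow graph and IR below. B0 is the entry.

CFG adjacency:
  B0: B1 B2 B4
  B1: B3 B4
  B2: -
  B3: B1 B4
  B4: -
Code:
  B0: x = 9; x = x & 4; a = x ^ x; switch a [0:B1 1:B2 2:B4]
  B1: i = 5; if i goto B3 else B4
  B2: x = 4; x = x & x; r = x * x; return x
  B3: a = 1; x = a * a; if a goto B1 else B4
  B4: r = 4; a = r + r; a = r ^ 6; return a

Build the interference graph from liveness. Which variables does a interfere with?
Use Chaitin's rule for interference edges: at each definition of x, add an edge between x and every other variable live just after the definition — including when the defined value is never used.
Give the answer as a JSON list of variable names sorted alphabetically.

Answer: ["r", "x"]

Derivation:
def/use:
  B0: def={a,x} ue=∅
  B1: def={i} ue=∅
  B2: def={r,x} ue=∅
  B3: def={a,x} ue=∅
  B4: def={a,r} ue=∅

Backward fixpoint:
  live B0: ∅→∅
  live B1: ∅→∅
  live B2: ∅→∅
  live B3: ∅→∅
  live B4: ∅→∅

Interfere edges:
  a: {r,x}
  i: ∅
  r: {a,x}
  x: {a,r}

N(a) = ["r", "x"]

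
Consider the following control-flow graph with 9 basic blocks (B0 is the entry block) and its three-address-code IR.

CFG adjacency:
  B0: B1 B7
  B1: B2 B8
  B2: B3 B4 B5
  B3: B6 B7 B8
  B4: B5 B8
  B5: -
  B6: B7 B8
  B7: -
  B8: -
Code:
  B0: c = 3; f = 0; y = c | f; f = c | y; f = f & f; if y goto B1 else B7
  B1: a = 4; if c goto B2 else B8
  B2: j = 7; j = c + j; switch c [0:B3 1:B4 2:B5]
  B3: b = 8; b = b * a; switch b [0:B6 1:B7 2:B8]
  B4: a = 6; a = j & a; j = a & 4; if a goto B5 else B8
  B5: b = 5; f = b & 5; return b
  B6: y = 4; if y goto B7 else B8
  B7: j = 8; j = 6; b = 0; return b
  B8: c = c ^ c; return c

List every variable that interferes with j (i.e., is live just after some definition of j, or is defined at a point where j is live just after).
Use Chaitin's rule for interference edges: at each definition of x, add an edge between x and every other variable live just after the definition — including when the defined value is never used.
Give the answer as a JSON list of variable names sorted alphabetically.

Answer: ["a", "c"]

Derivation:
Block summaries:
  B0 def {c,f,y} use ∅
  B1 def {a} use {c}
  B2 def {j} use {c}
  B3 def {b} use {a}
  B4 def {a,j} use {j}
  B5 def {b,f} use ∅
  B6 def {y} use ∅
  B7 def {b,j} use ∅
  B8 def {c} use {c}

Live sets:
  B0 li=∅ lo={c}
  B1 li={c} lo={a,c}
  B2 li={a,c} lo={a,c,j}
  B3 li={a,c} lo={c}
  B4 li={c,j} lo={c}
  B5 li=∅ lo=∅
  B6 li={c} lo={c}
  B7 li=∅ lo=∅
  B8 li={c} lo=∅

Conflict graph:
  a↔{b,c,j}
  b↔{a,c,f}
  c↔{a,b,f,j,y}
  f↔{b,c,y}
  j↔{a,c}
  y↔{c,f}

N(j) = ["a", "c"]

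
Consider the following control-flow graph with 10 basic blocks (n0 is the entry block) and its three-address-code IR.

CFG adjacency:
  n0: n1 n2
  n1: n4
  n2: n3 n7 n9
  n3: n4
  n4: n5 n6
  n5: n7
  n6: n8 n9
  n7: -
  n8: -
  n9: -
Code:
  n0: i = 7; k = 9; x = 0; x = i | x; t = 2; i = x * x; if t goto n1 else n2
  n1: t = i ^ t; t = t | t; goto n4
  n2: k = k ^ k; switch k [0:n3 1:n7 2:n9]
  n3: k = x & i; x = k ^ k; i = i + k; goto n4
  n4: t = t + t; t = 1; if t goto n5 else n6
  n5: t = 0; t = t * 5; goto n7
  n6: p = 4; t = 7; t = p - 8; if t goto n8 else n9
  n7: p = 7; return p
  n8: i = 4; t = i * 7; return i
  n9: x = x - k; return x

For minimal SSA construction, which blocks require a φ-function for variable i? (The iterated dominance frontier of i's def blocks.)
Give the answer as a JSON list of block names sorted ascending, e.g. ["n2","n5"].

Answer: ["n4", "n7", "n9"]

Analysis:
idom tree: n1←n0 n2←n0 n3←n2 n4←n0 n5←n4 n6←n4 n7←n0 n8←n6 n9←n0
Join-block Dom:
  n4: preds {n1,n3}: {n0,n1} ∩ {n0,n2,n3} = {n0}; idom=n0
  n7: preds {n2,n5}: {n0,n2} ∩ {n0,n4,n5} = {n0}; idom=n0
  n9: preds {n2,n6}: {n0,n2} ∩ {n0,n4,n6} = {n0}; idom=n0

Frontier:
  join n4 pred n1: n1 stop@n0
  join n4 pred n3: n3→n2 stop@n0
  join n7 pred n2: n2 stop@n0
  join n7 pred n5: n5→n4 stop@n0
  join n9 pred n2: n2 stop@n0
  join n9 pred n6: n6→n4 stop@n0
  n0 → ∅
  n1 → {n4}
  n2 → {n4,n7,n9}
  n3 → {n4}
  n4 → {n7,n9}
  n5 → {n7}
  n6 → {n9}
  n7 → ∅
  n8 → ∅
  n9 → ∅

φ for i: defs {n0,n3,n8}
  DF⁺ = {n4,n7,n9}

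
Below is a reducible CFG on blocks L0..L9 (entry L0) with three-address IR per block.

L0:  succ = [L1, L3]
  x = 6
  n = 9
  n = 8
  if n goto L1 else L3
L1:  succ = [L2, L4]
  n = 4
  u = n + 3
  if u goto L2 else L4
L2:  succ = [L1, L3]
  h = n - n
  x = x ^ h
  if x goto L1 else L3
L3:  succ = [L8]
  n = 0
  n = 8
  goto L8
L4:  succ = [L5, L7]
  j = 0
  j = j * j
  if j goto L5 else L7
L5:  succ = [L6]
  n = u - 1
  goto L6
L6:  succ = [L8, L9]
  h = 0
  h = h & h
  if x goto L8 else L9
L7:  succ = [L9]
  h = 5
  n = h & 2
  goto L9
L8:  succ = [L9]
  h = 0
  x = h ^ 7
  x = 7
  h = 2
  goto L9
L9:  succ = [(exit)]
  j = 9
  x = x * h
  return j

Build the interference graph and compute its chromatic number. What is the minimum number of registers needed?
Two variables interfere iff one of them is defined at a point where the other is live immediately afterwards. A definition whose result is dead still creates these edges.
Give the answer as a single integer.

Per-block:
  L0 def {n,x} use ∅
  L1 def {n,u} use ∅
  L2 def {h,x} use {n,x}
  L3 def {n} use ∅
  L4 def {j} use ∅
  L5 def {n} use {u}
  L6 def {h} use {x}
  L7 def {h,n} use ∅
  L8 def {h,x} use ∅
  L9 def {j,x} use {h,x}

Liveness:
  L0: in=∅ out={x}
  L1: in={x} out={n,u,x}
  L2: in={n,x} out={x}
  L3: in=∅ out=∅
  L4: in={u,x} out={u,x}
  L5: in={u,x} out={x}
  L6: in={x} out={h,x}
  L7: in={x} out={h,x}
  L8: in=∅ out={h,x}
  L9: in={h,x} out=∅

Conflict graph:
  h: {j,n,x}
  j: {h,u,x}
  n: {h,u,x}
  u: {j,n,x}
  x: {h,j,n,u}

Registers:
  {h,j,x} pairwise interfere (3-clique) ⇒ χ ≥ 3
  assign h→r1 j→r2 n→r2 u→r1 x→r0 — no edge inside a register ⇒ χ ≤ 3
  χ = 3

Answer: 3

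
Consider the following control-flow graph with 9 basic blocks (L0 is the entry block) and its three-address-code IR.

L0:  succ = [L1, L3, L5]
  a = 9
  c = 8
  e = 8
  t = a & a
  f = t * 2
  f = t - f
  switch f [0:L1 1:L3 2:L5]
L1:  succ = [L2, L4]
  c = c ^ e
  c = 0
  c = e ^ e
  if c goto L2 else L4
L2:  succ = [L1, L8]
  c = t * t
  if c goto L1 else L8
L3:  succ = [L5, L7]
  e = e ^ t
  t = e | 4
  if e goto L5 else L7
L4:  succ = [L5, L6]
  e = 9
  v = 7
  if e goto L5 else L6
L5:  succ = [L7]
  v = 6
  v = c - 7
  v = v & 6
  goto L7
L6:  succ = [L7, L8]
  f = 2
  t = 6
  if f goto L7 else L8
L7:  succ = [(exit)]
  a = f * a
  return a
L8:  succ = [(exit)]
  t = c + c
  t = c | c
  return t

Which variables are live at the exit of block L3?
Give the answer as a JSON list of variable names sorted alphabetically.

Per-block:
  L0: def={a,c,e,f,t} ue=∅
  L1: def={c} ue={c,e}
  L2: def={c} ue={t}
  L3: def={e,t} ue={e,t}
  L4: def={e,v} ue=∅
  L5: def={v} ue={c}
  L6: def={f,t} ue=∅
  L7: def={a} ue={a,f}
  L8: def={t} ue={c}

Backward fixpoint:
  L0: in=∅ out={a,c,e,f,t}
  L1: in={a,c,e,f,t} out={a,c,e,f,t}
  L2: in={a,e,f,t} out={a,c,e,f,t}
  L3: in={a,c,e,f,t} out={a,c,f}
  L4: in={a,c,f} out={a,c,f}
  L5: in={a,c,f} out={a,f}
  L6: in={a,c} out={a,c,f}
  L7: in={a,f} out=∅
  L8: in={c} out=∅

live-out(L3) = ["a", "c", "f"]

Answer: ["a", "c", "f"]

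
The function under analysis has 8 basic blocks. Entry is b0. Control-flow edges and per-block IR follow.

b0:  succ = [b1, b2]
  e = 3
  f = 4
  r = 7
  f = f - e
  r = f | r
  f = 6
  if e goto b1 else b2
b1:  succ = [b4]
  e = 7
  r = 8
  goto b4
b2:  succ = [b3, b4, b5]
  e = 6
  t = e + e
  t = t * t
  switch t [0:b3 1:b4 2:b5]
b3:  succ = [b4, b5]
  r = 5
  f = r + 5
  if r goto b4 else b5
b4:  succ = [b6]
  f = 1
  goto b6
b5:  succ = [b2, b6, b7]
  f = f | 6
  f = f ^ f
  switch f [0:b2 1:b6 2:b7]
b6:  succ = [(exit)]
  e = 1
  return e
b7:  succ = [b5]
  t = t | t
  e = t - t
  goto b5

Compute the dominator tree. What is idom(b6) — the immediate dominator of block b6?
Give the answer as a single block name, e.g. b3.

idom tree: b1←b0 b2←b0 b3←b2 b4←b0 b5←b2 b6←b0 b7←b5
Dom at joins:
  b2: preds {b0,b5}: {b0} ∩ {b0,b2,b5} = {b0}; idom=b0
  b4: preds {b1,b2,b3}: {b0,b1} ∩ {b0,b2} ∩ {b0,b2,b3} = {b0}; idom=b0
  b5: preds {b2,b3,b7}: {b0,b2} ∩ {b0,b2,b3} ∩ {b0,b2,b5,b7} = {b0,b2}; idom=b2
  b6: preds {b4,b5}: {b0,b4} ∩ {b0,b2,b5} = {b0}; idom=b0

idom(b6) = b0

Answer: b0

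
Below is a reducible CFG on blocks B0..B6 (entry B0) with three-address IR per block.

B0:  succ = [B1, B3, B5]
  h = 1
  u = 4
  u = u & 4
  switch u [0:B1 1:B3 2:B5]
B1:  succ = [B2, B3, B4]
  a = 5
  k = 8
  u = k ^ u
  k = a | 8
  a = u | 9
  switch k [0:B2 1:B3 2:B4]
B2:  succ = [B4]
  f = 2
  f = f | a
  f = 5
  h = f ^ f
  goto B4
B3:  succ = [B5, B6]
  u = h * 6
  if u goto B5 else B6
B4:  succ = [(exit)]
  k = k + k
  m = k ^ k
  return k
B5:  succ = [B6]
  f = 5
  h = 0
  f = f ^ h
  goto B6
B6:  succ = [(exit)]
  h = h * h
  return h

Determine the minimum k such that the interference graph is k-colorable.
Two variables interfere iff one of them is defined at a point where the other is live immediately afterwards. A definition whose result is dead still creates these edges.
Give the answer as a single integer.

Answer: 4

Working:
Per-block:
  B0 def {h,u} use ∅
  B1 def {a,k,u} use {u}
  B2 def {f,h} use {a}
  B3 def {u} use {h}
  B4 def {k,m} use {k}
  B5 def {f,h} use ∅
  B6 def {h} use {h}

Backward fixpoint:
  live B0: ∅→{h,u}
  live B1: {h,u}→{a,h,k}
  live B2: {a,k}→{k}
  live B3: {h}→{h}
  live B4: {k}→∅
  live B5: ∅→{h}
  live B6: {h}→∅

Conflict graph:
  a↔{f,h,k,u}
  f↔{a,h,k}
  h↔{a,f,k,u}
  k↔{a,f,h,m,u}
  m↔{k}
  u↔{a,h,k}

Registers:
  lower bound: {a,f,h,k} mutually conflict ⇒ χ ≥ 4
  assign a→R1 f→R3 h→R2 k→R0 m→R1 u→R3 — no edge inside a register ⇒ χ ≤ 4
  χ = 4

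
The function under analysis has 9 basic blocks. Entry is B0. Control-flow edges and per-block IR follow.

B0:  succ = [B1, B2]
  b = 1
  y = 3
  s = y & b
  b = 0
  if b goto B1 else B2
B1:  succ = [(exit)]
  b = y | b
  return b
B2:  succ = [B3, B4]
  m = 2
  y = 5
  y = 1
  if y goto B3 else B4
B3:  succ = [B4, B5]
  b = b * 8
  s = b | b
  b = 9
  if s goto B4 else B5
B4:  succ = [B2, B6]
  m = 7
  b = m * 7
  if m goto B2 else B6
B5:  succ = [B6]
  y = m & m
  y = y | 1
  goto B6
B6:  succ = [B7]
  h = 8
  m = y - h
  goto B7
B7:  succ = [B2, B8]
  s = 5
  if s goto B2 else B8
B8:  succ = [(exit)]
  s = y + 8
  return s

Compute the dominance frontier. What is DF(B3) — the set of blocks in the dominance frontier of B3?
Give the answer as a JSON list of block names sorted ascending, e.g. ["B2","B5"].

Answer: ["B4", "B6"]

Analysis:
idom tree: B1←B0 B2←B0 B3←B2 B4←B2 B5←B3 B6←B2 B7←B6 B8←B7
Dom at joins:
  B2: preds {B0,B4,B7}: {B0} ∩ {B0,B2,B4} ∩ {B0,B2,B6,B7} = {B0}; idom=B0
  B4: preds {B2,B3}: {B0,B2} ∩ {B0,B2,B3} = {B0,B2}; idom=B2
  B6: preds {B4,B5}: {B0,B2,B4} ∩ {B0,B2,B3,B5} = {B0,B2}; idom=B2

DF derivation:
  join B2 pred B0: · stop@B0
  join B2 pred B4: B4→B2 stop@B0
  join B2 pred B7: B7→B6→B2 stop@B0
  join B4 pred B2: · stop@B2
  join B4 pred B3: B3 stop@B2
  join B6 pred B4: B4 stop@B2
  join B6 pred B5: B5→B3 stop@B2
  B0 → ∅
  B1 → ∅
  B2 → {B2}
  B3 → {B4,B6}
  B4 → {B2,B6}
  B5 → {B6}
  B6 → {B2}
  B7 → {B2}
  B8 → ∅

DF(B3) = ["B4", "B6"]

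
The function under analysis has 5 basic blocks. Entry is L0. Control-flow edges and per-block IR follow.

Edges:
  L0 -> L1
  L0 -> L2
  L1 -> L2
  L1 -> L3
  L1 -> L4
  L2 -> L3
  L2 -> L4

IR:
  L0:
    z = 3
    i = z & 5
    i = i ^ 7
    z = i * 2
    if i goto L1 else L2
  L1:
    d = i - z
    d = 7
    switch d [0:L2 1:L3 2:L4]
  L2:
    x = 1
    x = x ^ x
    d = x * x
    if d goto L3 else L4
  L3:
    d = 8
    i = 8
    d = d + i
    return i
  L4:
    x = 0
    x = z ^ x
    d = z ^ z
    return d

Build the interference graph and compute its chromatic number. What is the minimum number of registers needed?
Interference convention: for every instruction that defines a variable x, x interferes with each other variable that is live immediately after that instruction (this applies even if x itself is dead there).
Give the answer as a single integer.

Answer: 3

Derivation:
Block summaries:
  L0: {i,z} / ∅
  L1: {d} / {i,z}
  L2: {d,x} / ∅
  L3: {d,i} / ∅
  L4: {d,x} / {z}

Backward fixpoint:
  L0 li=∅ lo={i,z}
  L1 li={i,z} lo={z}
  L2 li={z} lo={z}
  L3 li=∅ lo=∅
  L4 li={z} lo=∅

Interference:
  d: {i,z}
  i: {d,z}
  x: {z}
  z: {d,i,x}

Registers:
  clique {d,i,z} ⇒ need ≥ 3
  3-colouring: c0={z}  c1={d,x}  c2={i}
  χ = 3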